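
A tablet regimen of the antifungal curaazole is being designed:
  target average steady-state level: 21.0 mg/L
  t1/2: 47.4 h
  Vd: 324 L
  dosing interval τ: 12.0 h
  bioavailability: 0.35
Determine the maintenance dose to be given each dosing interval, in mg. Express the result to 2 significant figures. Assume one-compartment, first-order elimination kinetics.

k = ln2 / t½ = 0.693147 / 47.4 = 0.01462 h⁻¹
CL = k × Vd = 0.01462 × 324 = 4.737 L/h
At steady state, F × (Dose/τ) = Css × CL.
Dose = Css × CL × τ / F = 21.0 × 4.737 × 12.0 / 0.35 = 3411 mg

3400 mg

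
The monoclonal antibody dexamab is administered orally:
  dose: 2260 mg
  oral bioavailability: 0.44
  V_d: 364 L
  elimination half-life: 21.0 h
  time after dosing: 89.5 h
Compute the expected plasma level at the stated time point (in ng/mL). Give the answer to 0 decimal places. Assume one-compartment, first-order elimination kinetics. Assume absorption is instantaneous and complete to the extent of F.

Amount reaching circulation = F × Dose = 0.44 × 2260 = 994.4 mg
C₀ = F·Dose / Vd = 994.4 / 364 = 2.732 mg/L
k = ln2 / t½ = 0.693147 / 21.0 = 0.03301 h⁻¹
C = C₀ · e^(−k·t) = 2.732 × e^(−0.03301 × 89.5)
  = 2.732 × 0.05211 = 0.1424 mg/L
Convert: 0.1424 mg/L × 1000 = 142.4 ng/mL

142 ng/mL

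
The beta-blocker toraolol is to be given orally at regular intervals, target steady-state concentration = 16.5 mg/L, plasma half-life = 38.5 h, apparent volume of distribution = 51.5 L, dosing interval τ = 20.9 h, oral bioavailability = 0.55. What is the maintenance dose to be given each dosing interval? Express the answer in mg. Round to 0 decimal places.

581 mg

k = ln2 / t½ = 0.693147 / 38.5 = 0.01800 h⁻¹
CL = k × Vd = 0.01800 × 51.5 = 0.9270 L/h
At steady state, F × (Dose/τ) = Css × CL.
Dose = Css × CL × τ / F = 16.5 × 0.9270 × 20.9 / 0.55 = 581.2 mg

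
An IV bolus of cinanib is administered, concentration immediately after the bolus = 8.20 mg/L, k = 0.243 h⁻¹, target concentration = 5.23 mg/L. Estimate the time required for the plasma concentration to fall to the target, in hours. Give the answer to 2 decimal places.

1.85 h

t = ln(C₀ / C) / k = ln(8.200 / 5.23) / 0.2430
  = ln(1.568) / 0.2430 = 0.4498 / 0.2430 = 1.851 h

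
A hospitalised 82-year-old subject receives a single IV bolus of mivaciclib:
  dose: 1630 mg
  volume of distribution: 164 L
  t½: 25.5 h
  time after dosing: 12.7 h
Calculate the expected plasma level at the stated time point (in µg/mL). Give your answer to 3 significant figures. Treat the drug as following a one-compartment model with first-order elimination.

7.04 µg/mL

C₀ = Dose / Vd = 1630 / 164 = 9.939 mg/L
k = ln2 / t½ = 0.693147 / 25.5 = 0.02718 h⁻¹
C = C₀ · e^(−k·t) = 9.939 × e^(−0.02718 × 12.7)
  = 9.939 × 0.7081 = 7.038 mg/L
(7.038 mg/L = 7.038 µg/mL)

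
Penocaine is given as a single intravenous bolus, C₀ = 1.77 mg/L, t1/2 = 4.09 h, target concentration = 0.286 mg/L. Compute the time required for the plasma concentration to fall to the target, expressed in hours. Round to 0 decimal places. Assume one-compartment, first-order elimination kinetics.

k = ln2 / t½ = 0.693147 / 4.09 = 0.1695 h⁻¹
t = ln(C₀ / C) / k = ln(1.770 / 0.286) / 0.1695
  = ln(6.189) / 0.1695 = 1.823 / 0.1695 = 10.76 h

11 h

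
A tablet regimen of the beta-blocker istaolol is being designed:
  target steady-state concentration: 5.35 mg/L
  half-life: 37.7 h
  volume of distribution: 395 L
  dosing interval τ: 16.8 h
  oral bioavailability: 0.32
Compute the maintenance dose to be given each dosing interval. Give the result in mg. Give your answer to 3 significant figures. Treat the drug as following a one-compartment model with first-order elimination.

k = ln2 / t½ = 0.693147 / 37.7 = 0.01839 h⁻¹
CL = k × Vd = 0.01839 × 395 = 7.264 L/h
At steady state, F × (Dose/τ) = Css × CL.
Dose = Css × CL × τ / F = 5.35 × 7.264 × 16.8 / 0.32 = 2040 mg

2040 mg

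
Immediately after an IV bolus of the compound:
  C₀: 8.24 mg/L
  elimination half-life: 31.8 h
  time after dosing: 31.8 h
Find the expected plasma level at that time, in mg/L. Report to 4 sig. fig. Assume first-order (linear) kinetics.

4.120 mg/L

k = ln2 / t½ = 0.693147 / 31.8 = 0.02180 h⁻¹
C = C₀ · e^(−k·t) = 8.240 × e^(−0.02180 × 31.8)
  = 8.240 × 0.5000 = 4.120 mg/L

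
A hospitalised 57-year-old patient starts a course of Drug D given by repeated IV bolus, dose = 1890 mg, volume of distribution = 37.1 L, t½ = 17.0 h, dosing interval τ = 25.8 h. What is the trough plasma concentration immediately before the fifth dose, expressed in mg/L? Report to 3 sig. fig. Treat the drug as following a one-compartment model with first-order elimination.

C₀ per dose = Dose / Vd = 1890 / 37.1 = 50.94 mg/L
k = ln2 / t½ = 0.693147 / 17.0 = 0.04077 h⁻¹
Fraction remaining after one interval: r = e^(−kτ) = e^(−0.04077 × 25.8) = 0.3493
Before dose 5, 4 doses have been given (aged 1τ, 2τ, 3τ, 4τ).
C_trough = C₀ × (r + r² + … + r^4) = C₀ × r(1−r^4)/(1−r)
        = 50.94 × 0.3493 × (1 − 0.01489) / (1 − 0.3493) = 26.94 mg/L

26.9 mg/L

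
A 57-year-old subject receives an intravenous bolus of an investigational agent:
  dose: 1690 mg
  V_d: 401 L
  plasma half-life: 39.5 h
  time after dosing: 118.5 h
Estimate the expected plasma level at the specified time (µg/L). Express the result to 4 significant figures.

526.8 µg/L

C₀ = Dose / Vd = 1690 / 401 = 4.214 mg/L
k = ln2 / t½ = 0.693147 / 39.5 = 0.01755 h⁻¹
t / t½ = 118.5 / 39.5 = 3 half-lives
C = C₀ × (1/2)^3 = 4.214 × 0.1250 = 0.5268 mg/L
Convert: 0.5268 mg/L × 1000 = 526.8 µg/L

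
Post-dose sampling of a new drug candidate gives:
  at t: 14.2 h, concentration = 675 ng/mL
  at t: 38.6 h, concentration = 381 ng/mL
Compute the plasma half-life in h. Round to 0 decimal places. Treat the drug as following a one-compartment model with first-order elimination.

k = ln(C₁/C₂) / (t₂ − t₁) = ln(675/381) / (38.6 − 14.2)
  = 0.5719 / 24.40 = 0.02344 h⁻¹
t½ = ln2 / k = 0.693147 / 0.02344 = 29.57 h

30 h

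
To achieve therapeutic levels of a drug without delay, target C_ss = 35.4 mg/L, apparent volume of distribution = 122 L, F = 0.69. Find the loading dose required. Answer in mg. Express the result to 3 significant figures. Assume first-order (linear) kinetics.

6260 mg

LD = Css × Vd / F = 35.4 × 122 / 0.69 = 6259 mg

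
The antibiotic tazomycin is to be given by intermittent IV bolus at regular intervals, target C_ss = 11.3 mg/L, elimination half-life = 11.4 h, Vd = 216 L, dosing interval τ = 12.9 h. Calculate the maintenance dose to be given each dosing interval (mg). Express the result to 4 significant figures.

k = ln2 / t½ = 0.693147 / 11.4 = 0.06080 h⁻¹
CL = k × Vd = 0.06080 × 216 = 13.13 L/h
At steady state, Dose/τ = Css × CL.
Dose = Css × CL × τ = 11.3 × 13.13 × 12.9 = 1914 mg

1914 mg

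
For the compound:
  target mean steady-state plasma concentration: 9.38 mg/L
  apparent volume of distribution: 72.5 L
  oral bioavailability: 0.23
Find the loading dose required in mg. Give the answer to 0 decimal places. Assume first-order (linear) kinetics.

LD = Css × Vd / F = 9.38 × 72.5 / 0.23 = 2957 mg

2957 mg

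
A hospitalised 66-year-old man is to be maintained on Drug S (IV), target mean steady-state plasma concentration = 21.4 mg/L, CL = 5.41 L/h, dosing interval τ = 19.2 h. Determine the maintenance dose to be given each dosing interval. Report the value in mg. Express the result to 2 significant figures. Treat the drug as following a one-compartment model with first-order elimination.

At steady state, Dose/τ = Css × CL.
Dose = Css × CL × τ = 21.4 × 5.410 × 19.2 = 2223 mg

2200 mg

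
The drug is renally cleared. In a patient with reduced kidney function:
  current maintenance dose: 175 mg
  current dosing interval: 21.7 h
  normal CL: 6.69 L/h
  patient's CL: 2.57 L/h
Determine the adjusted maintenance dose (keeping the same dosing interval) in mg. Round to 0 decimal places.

67 mg

To keep the same average steady-state level, dosing rate must scale with clearance.
CL ratio = 2.57 / 6.69 = 0.3842
New dose (same interval) = 175 × 0.3842 = 67.24 mg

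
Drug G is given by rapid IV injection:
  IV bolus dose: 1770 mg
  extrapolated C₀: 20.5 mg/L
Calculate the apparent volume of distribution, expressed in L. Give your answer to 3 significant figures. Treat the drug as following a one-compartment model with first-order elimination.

Vd = Dose / C₀ = 1770 / 20.5 = 86.34 L

86.3 L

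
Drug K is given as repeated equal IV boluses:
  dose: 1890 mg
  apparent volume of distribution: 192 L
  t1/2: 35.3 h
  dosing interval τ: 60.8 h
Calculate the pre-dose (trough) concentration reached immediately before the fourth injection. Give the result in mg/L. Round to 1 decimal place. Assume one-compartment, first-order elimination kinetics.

4.2 mg/L

C₀ per dose = Dose / Vd = 1890 / 192 = 9.844 mg/L
k = ln2 / t½ = 0.693147 / 35.3 = 0.01964 h⁻¹
Fraction remaining after one interval: r = e^(−kτ) = e^(−0.01964 × 60.8) = 0.3030
Before dose 4, 3 doses have been given (aged 1τ, 2τ, 3τ).
C_trough = C₀ × (r + r² + … + r^3) = C₀ × r(1−r^3)/(1−r)
        = 9.844 × 0.3030 × (1 − 0.02782) / (1 − 0.3030) = 4.160 mg/L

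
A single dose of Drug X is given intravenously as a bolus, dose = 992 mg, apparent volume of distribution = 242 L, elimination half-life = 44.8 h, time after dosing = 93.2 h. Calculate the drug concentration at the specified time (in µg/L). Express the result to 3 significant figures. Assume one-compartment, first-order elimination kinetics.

969 µg/L

C₀ = Dose / Vd = 992.0 / 242 = 4.099 mg/L
k = ln2 / t½ = 0.693147 / 44.8 = 0.01547 h⁻¹
C = C₀ · e^(−k·t) = 4.099 × e^(−0.01547 × 93.2)
  = 4.099 × 0.2365 = 0.9694 mg/L
Convert: 0.9694 mg/L × 1000 = 969.4 µg/L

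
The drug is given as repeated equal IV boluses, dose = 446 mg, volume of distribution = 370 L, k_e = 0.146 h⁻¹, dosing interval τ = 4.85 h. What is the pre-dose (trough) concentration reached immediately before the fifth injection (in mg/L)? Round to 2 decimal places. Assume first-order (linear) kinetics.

1.10 mg/L

C₀ per dose = Dose / Vd = 446 / 370 = 1.205 mg/L
Fraction remaining after one interval: r = e^(−kτ) = e^(−0.1460 × 4.85) = 0.4926
Before dose 5, 4 doses have been given (aged 1τ, 2τ, 3τ, 4τ).
C_trough = C₀ × (r + r² + … + r^4) = C₀ × r(1−r^4)/(1−r)
        = 1.205 × 0.4926 × (1 − 0.05888) / (1 − 0.4926) = 1.101 mg/L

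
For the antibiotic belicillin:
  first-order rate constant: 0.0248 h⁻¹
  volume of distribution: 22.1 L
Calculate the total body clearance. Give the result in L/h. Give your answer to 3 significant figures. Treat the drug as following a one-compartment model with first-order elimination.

CL = k × Vd = 0.0248 × 22.1 = 0.5481 L/h

0.548 L/h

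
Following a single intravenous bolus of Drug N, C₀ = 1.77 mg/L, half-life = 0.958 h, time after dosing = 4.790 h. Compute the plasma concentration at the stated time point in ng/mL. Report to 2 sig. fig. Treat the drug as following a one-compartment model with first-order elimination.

55 ng/mL

k = ln2 / t½ = 0.693147 / 0.958 = 0.7235 h⁻¹
t / t½ = 4.790 / 0.958 = 5 half-lives
C = C₀ × (1/2)^5 = 1.770 × 0.03125 = 0.05531 mg/L
Convert: 0.05531 mg/L × 1000 = 55.31 ng/mL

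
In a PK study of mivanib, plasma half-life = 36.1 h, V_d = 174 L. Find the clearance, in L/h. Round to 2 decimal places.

k = ln2 / t½ = 0.693147 / 36.1 = 0.01920 h⁻¹
CL = k × Vd = 0.01920 × 174 = 3.341 L/h

3.34 L/h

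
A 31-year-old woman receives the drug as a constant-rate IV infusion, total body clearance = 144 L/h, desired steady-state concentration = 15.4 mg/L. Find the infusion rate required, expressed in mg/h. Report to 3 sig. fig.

At steady state, infusion rate R₀ = Css × CL = 15.4 × 144.0 = 2218 mg/h

2220 mg/h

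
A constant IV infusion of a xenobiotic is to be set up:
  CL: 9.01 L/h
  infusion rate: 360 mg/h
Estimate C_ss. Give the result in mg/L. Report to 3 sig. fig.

At steady state Css = R₀ / CL = 360 / 9.010 = 39.96 mg/L

40.0 mg/L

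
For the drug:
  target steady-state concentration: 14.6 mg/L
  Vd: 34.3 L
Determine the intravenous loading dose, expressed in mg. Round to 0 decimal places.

LD = Css × Vd = 14.6 × 34.3 = 500.8 mg

501 mg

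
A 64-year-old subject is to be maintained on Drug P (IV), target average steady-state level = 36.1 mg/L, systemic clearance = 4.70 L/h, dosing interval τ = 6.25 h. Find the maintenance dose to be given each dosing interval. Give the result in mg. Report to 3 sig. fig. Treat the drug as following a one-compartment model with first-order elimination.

At steady state, Dose/τ = Css × CL.
Dose = Css × CL × τ = 36.1 × 4.700 × 6.25 = 1060 mg

1060 mg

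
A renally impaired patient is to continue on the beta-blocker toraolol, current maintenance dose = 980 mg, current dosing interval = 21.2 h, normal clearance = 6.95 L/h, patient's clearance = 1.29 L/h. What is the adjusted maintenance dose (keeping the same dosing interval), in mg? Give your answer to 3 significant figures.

182 mg

To keep the same average steady-state level, dosing rate must scale with clearance.
CL ratio = 1.29 / 6.95 = 0.1856
New dose (same interval) = 980 × 0.1856 = 181.9 mg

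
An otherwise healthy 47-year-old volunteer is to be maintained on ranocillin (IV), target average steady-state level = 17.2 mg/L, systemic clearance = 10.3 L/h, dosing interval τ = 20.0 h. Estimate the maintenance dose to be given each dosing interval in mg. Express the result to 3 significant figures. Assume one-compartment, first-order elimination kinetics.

3540 mg

At steady state, Dose/τ = Css × CL.
Dose = Css × CL × τ = 17.2 × 10.30 × 20.0 = 3543 mg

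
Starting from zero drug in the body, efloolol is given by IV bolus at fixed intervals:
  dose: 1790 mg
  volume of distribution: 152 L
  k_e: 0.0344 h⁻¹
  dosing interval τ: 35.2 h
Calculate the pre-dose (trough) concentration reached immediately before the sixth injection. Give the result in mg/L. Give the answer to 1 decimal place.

5.0 mg/L

C₀ per dose = Dose / Vd = 1790 / 152 = 11.78 mg/L
Fraction remaining after one interval: r = e^(−kτ) = e^(−0.03440 × 35.2) = 0.2979
Before dose 6, 5 doses have been given (aged 1τ, 2τ, 3τ, 4τ, 5τ).
C_trough = C₀ × (r + r² + … + r^5) = C₀ × r(1−r^5)/(1−r)
        = 11.78 × 0.2979 × (1 − 0.002346) / (1 − 0.2979) = 4.987 mg/L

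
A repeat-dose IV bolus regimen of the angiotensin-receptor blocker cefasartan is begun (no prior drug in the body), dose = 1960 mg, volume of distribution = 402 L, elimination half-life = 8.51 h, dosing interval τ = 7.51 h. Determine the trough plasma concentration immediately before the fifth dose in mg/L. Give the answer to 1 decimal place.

C₀ per dose = Dose / Vd = 1960 / 402 = 4.876 mg/L
k = ln2 / t½ = 0.693147 / 8.51 = 0.08145 h⁻¹
Fraction remaining after one interval: r = e^(−kτ) = e^(−0.08145 × 7.51) = 0.5424
Before dose 5, 4 doses have been given (aged 1τ, 2τ, 3τ, 4τ).
C_trough = C₀ × (r + r² + … + r^4) = C₀ × r(1−r^4)/(1−r)
        = 4.876 × 0.5424 × (1 − 0.08655) / (1 − 0.5424) = 5.279 mg/L

5.3 mg/L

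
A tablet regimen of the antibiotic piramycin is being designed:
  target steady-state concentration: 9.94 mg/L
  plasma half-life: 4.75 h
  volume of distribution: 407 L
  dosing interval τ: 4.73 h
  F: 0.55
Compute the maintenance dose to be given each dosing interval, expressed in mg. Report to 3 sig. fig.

5080 mg

k = ln2 / t½ = 0.693147 / 4.75 = 0.1459 h⁻¹
CL = k × Vd = 0.1459 × 407 = 59.38 L/h
At steady state, F × (Dose/τ) = Css × CL.
Dose = Css × CL × τ / F = 9.94 × 59.38 × 4.73 / 0.55 = 5076 mg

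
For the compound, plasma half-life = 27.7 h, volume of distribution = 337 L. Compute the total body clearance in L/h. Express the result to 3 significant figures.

k = ln2 / t½ = 0.693147 / 27.7 = 0.02502 h⁻¹
CL = k × Vd = 0.02502 × 337 = 8.432 L/h

8.43 L/h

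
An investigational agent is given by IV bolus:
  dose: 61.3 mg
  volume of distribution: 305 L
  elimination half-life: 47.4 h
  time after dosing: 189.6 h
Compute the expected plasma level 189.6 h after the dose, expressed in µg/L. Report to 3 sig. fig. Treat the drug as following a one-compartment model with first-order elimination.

12.6 µg/L

C₀ = Dose / Vd = 61.30 / 305 = 0.2010 mg/L
k = ln2 / t½ = 0.693147 / 47.4 = 0.01462 h⁻¹
t / t½ = 189.6 / 47.4 = 4 half-lives
C = C₀ × (1/2)^4 = 0.2010 × 0.06250 = 0.01256 mg/L
Convert: 0.01256 mg/L × 1000 = 12.56 µg/L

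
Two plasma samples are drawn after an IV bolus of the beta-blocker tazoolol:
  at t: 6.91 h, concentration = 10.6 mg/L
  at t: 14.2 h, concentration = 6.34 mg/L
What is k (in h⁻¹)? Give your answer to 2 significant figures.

k = ln(C₁/C₂) / (t₂ − t₁) = ln(10.6/6.34) / (14.2 − 6.91)
  = 0.5140 / 7.290 = 0.07051 h⁻¹

0.071 h⁻¹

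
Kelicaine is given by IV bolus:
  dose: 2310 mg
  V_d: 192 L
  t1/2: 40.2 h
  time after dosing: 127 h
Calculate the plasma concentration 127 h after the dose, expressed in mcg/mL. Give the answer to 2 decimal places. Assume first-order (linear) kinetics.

1.35 mcg/mL

C₀ = Dose / Vd = 2310 / 192 = 12.03 mg/L
k = ln2 / t½ = 0.693147 / 40.2 = 0.01724 h⁻¹
C = C₀ · e^(−k·t) = 12.03 × e^(−0.01724 × 127)
  = 12.03 × 0.1120 = 1.347 mg/L
(1.347 mg/L = 1.347 mcg/mL)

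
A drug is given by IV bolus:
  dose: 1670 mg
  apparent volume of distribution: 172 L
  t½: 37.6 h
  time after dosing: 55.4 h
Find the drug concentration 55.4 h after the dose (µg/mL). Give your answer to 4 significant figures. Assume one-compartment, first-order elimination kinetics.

C₀ = Dose / Vd = 1670 / 172 = 9.709 mg/L
k = ln2 / t½ = 0.693147 / 37.6 = 0.01843 h⁻¹
C = C₀ · e^(−k·t) = 9.709 × e^(−0.01843 × 55.4)
  = 9.709 × 0.3602 = 3.497 mg/L
(3.497 mg/L = 3.497 µg/mL)

3.497 µg/mL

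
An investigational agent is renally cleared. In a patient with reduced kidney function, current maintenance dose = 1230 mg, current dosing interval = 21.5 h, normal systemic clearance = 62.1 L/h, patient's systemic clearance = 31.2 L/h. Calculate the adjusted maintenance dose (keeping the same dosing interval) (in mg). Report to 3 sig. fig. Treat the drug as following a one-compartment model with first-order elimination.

To keep the same average steady-state level, dosing rate must scale with clearance.
CL ratio = 31.2 / 62.1 = 0.5024
New dose (same interval) = 1230 × 0.5024 = 618.0 mg

618 mg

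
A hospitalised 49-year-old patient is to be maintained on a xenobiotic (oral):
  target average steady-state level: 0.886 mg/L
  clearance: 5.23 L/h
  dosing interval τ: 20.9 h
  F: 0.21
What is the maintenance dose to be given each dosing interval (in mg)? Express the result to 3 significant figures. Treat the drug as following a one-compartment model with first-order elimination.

At steady state, F × (Dose/τ) = Css × CL.
Dose = Css × CL × τ / F = 0.886 × 5.230 × 20.9 / 0.21 = 461.2 mg

461 mg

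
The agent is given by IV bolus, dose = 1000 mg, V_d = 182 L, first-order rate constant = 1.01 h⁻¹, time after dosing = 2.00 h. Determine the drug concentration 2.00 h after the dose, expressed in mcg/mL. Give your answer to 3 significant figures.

0.729 mcg/mL

C₀ = Dose / Vd = 1000 / 182 = 5.495 mg/L
C = C₀ · e^(−k·t) = 5.495 × e^(−1.010 × 2.00)
  = 5.495 × 0.1327 = 0.7292 mg/L
(0.7292 mg/L = 0.7292 mcg/mL)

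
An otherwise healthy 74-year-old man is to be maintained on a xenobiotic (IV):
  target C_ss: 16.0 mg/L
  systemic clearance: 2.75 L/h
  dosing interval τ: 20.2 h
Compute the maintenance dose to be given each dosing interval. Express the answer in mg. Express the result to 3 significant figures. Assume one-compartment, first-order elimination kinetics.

At steady state, Dose/τ = Css × CL.
Dose = Css × CL × τ = 16.0 × 2.750 × 20.2 = 888.8 mg

889 mg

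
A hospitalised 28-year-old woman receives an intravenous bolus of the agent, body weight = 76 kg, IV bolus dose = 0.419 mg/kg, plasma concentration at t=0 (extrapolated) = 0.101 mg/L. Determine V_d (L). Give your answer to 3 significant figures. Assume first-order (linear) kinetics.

315 L

Dose = 0.419 × 76 = 31.84 mg
Vd = Dose / C₀ = 31.84 / 0.101 = 315.2 L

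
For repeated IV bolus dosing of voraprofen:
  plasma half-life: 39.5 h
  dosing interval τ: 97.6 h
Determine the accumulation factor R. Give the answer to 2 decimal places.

1.22

k = ln2 / t½ = 0.693147 / 39.5 = 0.01755 h⁻¹
e^(−kτ) = e^(−0.01755 × 97.6) = 0.1803
Accumulation ratio R = 1 / (1 − e^(−kτ)) = 1 / (1 − 0.1803) = 1.220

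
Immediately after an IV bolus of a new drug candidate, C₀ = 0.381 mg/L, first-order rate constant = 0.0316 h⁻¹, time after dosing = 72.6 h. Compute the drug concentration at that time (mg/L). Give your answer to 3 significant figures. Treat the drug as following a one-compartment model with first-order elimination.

0.0384 mg/L

C = C₀ · e^(−k·t) = 0.3810 × e^(−0.03160 × 72.6)
  = 0.3810 × 0.1008 = 0.03840 mg/L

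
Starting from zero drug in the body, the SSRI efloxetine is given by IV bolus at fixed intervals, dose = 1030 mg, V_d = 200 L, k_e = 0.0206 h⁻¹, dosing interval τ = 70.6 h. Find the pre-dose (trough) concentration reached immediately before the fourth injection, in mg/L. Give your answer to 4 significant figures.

C₀ per dose = Dose / Vd = 1030 / 200 = 5.150 mg/L
Fraction remaining after one interval: r = e^(−kτ) = e^(−0.02060 × 70.6) = 0.2335
Before dose 4, 3 doses have been given (aged 1τ, 2τ, 3τ).
C_trough = C₀ × (r + r² + … + r^3) = C₀ × r(1−r^3)/(1−r)
        = 5.150 × 0.2335 × (1 − 0.01273) / (1 − 0.2335) = 1.549 mg/L

1.549 mg/L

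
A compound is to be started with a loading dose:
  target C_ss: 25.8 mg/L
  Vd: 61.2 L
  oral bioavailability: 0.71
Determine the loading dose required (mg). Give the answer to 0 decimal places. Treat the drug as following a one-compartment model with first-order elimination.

LD = Css × Vd / F = 25.8 × 61.2 / 0.71 = 2224 mg

2224 mg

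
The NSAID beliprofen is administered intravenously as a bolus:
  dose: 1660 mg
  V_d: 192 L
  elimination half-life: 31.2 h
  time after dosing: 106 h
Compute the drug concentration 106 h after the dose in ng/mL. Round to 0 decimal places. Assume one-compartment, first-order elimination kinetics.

C₀ = Dose / Vd = 1660 / 192 = 8.646 mg/L
k = ln2 / t½ = 0.693147 / 31.2 = 0.02222 h⁻¹
C = C₀ · e^(−k·t) = 8.646 × e^(−0.02222 × 106)
  = 8.646 × 0.09486 = 0.8202 mg/L
Convert: 0.8202 mg/L × 1000 = 820.2 ng/mL

820 ng/mL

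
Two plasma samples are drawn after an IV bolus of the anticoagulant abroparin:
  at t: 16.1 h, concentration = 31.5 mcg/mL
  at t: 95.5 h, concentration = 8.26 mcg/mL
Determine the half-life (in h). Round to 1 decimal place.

41.1 h

k = ln(C₁/C₂) / (t₂ − t₁) = ln(31.5/8.26) / (95.5 − 16.1)
  = 1.339 / 79.40 = 0.01686 h⁻¹
t½ = ln2 / k = 0.693147 / 0.01686 = 41.11 h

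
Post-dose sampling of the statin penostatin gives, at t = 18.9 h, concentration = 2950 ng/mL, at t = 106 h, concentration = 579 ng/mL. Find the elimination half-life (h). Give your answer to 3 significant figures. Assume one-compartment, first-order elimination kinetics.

k = ln(C₁/C₂) / (t₂ − t₁) = ln(2950/579) / (106 − 18.9)
  = 1.628 / 87.10 = 0.01869 h⁻¹
t½ = ln2 / k = 0.693147 / 0.01869 = 37.09 h

37.1 h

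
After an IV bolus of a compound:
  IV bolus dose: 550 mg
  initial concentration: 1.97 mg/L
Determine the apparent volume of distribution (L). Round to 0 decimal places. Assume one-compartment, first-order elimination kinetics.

279 L

Vd = Dose / C₀ = 550.0 / 1.97 = 279.2 L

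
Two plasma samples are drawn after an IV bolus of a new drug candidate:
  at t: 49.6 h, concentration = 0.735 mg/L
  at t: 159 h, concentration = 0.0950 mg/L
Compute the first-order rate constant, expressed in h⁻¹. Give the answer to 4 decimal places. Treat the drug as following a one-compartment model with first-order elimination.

k = ln(C₁/C₂) / (t₂ − t₁) = ln(0.735/0.0950) / (159 − 49.6)
  = 2.046 / 109.4 = 0.01870 h⁻¹

0.0187 h⁻¹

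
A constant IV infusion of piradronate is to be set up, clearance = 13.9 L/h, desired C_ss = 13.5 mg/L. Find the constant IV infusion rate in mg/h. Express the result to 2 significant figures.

At steady state, infusion rate R₀ = Css × CL = 13.5 × 13.90 = 187.7 mg/h

190 mg/h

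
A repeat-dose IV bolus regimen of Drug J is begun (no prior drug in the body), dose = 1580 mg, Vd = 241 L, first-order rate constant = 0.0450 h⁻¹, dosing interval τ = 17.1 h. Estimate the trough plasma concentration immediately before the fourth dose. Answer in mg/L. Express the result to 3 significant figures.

5.10 mg/L

C₀ per dose = Dose / Vd = 1580 / 241 = 6.556 mg/L
Fraction remaining after one interval: r = e^(−kτ) = e^(−0.04500 × 17.1) = 0.4632
Before dose 4, 3 doses have been given (aged 1τ, 2τ, 3τ).
C_trough = C₀ × (r + r² + … + r^3) = C₀ × r(1−r^3)/(1−r)
        = 6.556 × 0.4632 × (1 − 0.09938) / (1 − 0.4632) = 5.095 mg/L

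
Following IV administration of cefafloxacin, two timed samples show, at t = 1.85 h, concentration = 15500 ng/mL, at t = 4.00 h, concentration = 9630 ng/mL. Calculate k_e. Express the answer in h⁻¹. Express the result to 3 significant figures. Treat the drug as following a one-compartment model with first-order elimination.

k = ln(C₁/C₂) / (t₂ − t₁) = ln(15500/9630) / (4.00 − 1.85)
  = 0.4760 / 2.150 = 0.2214 h⁻¹

0.221 h⁻¹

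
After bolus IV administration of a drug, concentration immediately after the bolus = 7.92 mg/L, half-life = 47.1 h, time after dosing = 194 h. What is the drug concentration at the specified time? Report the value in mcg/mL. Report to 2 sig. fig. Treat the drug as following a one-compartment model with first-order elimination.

k = ln2 / t½ = 0.693147 / 47.1 = 0.01472 h⁻¹
C = C₀ · e^(−k·t) = 7.920 × e^(−0.01472 × 194)
  = 7.920 × 0.05752 = 0.4556 mg/L
(0.4556 mg/L = 0.4556 mcg/mL)

0.46 mcg/mL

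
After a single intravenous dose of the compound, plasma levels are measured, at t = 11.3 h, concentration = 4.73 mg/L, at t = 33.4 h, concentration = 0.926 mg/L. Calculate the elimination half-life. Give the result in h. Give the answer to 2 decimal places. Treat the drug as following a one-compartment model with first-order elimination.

9.39 h

k = ln(C₁/C₂) / (t₂ − t₁) = ln(4.73/0.926) / (33.4 − 11.3)
  = 1.631 / 22.10 = 0.07380 h⁻¹
t½ = ln2 / k = 0.693147 / 0.07380 = 9.392 h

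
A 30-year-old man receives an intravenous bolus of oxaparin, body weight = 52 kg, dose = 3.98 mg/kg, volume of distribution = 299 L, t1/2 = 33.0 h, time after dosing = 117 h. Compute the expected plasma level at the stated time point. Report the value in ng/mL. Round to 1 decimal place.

59.3 ng/mL

Total dose = 3.98 × 52 = 207.0 mg
C₀ = Dose / Vd = 207.0 / 299 = 0.6923 mg/L
k = ln2 / t½ = 0.693147 / 33.0 = 0.02100 h⁻¹
C = C₀ · e^(−k·t) = 0.6923 × e^(−0.02100 × 117)
  = 0.6923 × 0.08569 = 0.05932 mg/L
Convert: 0.05932 mg/L × 1000 = 59.32 ng/mL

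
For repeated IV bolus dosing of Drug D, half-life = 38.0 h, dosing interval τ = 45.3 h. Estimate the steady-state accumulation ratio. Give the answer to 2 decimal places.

1.78

k = ln2 / t½ = 0.693147 / 38.0 = 0.01824 h⁻¹
e^(−kτ) = e^(−0.01824 × 45.3) = 0.4377
Accumulation ratio R = 1 / (1 − e^(−kτ)) = 1 / (1 − 0.4377) = 1.778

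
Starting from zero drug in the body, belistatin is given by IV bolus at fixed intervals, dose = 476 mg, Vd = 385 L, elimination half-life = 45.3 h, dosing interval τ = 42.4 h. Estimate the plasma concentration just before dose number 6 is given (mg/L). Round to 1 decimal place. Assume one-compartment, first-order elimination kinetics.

1.3 mg/L

C₀ per dose = Dose / Vd = 476 / 385 = 1.236 mg/L
k = ln2 / t½ = 0.693147 / 45.3 = 0.01530 h⁻¹
Fraction remaining after one interval: r = e^(−kτ) = e^(−0.01530 × 42.4) = 0.5227
Before dose 6, 5 doses have been given (aged 1τ, 2τ, 3τ, 4τ, 5τ).
C_trough = C₀ × (r + r² + … + r^5) = C₀ × r(1−r^5)/(1−r)
        = 1.236 × 0.5227 × (1 − 0.03902) / (1 − 0.5227) = 1.301 mg/L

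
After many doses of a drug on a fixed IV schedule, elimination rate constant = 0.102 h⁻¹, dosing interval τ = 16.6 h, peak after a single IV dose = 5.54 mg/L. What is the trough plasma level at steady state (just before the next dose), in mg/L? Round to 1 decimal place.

1.2 mg/L

e^(−kτ) = e^(−0.1020 × 16.6) = 0.1839
Accumulation ratio R = 1 / (1 − e^(−kτ)) = 1 / (1 − 0.1839) = 1.225
Steady-state trough = C₀ × R × e^(−kτ) = 5.54 × 1.225 × 0.1839 = 1.248 mg/L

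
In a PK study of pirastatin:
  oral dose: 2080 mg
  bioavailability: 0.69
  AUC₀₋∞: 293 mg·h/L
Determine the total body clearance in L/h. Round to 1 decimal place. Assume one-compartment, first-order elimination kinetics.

4.9 L/h

CL = F·Dose / AUC = 0.69 × 2080 / 293 = 4.898 L/h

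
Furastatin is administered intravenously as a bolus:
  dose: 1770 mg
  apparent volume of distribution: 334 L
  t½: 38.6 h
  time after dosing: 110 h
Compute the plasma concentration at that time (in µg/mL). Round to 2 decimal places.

C₀ = Dose / Vd = 1770 / 334 = 5.299 mg/L
k = ln2 / t½ = 0.693147 / 38.6 = 0.01796 h⁻¹
C = C₀ · e^(−k·t) = 5.299 × e^(−0.01796 × 110)
  = 5.299 × 0.1387 = 0.7350 mg/L
(0.7350 mg/L = 0.7350 µg/mL)

0.74 µg/mL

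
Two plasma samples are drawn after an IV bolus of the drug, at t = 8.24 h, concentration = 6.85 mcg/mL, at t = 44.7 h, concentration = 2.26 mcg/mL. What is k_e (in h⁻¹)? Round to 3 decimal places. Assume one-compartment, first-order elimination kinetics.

k = ln(C₁/C₂) / (t₂ − t₁) = ln(6.85/2.26) / (44.7 − 8.24)
  = 1.109 / 36.46 = 0.03042 h⁻¹

0.030 h⁻¹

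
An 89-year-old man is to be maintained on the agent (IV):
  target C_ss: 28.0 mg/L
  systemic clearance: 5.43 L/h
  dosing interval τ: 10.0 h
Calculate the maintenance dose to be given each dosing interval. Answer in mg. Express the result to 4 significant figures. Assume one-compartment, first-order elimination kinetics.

1520 mg

At steady state, Dose/τ = Css × CL.
Dose = Css × CL × τ = 28.0 × 5.430 × 10.0 = 1520 mg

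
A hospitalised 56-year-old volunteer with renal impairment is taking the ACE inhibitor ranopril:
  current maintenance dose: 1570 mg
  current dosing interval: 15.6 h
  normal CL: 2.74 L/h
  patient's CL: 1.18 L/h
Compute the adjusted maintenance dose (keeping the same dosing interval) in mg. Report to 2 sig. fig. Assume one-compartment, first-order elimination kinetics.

680 mg

To keep the same average steady-state level, dosing rate must scale with clearance.
CL ratio = 1.18 / 2.74 = 0.4307
New dose (same interval) = 1570 × 0.4307 = 676.2 mg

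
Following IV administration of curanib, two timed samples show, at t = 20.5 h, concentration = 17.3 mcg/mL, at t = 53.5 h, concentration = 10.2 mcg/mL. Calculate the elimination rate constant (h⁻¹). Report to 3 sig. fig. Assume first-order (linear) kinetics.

k = ln(C₁/C₂) / (t₂ − t₁) = ln(17.3/10.2) / (53.5 − 20.5)
  = 0.5283 / 33.00 = 0.01601 h⁻¹

0.0160 h⁻¹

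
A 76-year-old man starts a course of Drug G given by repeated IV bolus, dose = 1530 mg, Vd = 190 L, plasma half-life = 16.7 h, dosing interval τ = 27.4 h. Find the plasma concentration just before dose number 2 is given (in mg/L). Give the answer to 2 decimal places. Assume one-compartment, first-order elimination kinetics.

C₀ per dose = Dose / Vd = 1530 / 190 = 8.053 mg/L
k = ln2 / t½ = 0.693147 / 16.7 = 0.04151 h⁻¹
Fraction remaining after one interval: r = e^(−kτ) = e^(−0.04151 × 27.4) = 0.3207
Before dose 2, 1 dose has been given (aged 1τ).
C_trough = C₀ × r = 8.053 × 0.3207 = 2.583 mg/L

2.58 mg/L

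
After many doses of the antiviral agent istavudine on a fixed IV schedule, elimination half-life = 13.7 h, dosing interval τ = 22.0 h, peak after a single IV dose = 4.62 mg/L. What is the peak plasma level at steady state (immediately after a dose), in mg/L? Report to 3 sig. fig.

k = ln2 / t½ = 0.693147 / 13.7 = 0.05059 h⁻¹
e^(−kτ) = e^(−0.05059 × 22.0) = 0.3286
Accumulation ratio R = 1 / (1 − e^(−kτ)) = 1 / (1 − 0.3286) = 1.489
Steady-state peak = C₀ × R = 4.62 × 1.489 = 6.879 mg/L

6.88 mg/L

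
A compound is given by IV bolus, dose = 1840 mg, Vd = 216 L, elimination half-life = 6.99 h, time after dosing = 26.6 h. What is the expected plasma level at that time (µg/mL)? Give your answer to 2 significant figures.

0.61 µg/mL

C₀ = Dose / Vd = 1840 / 216 = 8.519 mg/L
k = ln2 / t½ = 0.693147 / 6.99 = 0.09916 h⁻¹
C = C₀ · e^(−k·t) = 8.519 × e^(−0.09916 × 26.6)
  = 8.519 × 0.07153 = 0.6094 mg/L
(0.6094 mg/L = 0.6094 µg/mL)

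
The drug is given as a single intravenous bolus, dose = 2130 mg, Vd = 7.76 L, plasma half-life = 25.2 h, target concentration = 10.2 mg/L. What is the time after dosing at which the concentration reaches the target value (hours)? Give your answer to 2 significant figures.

120 h

C₀ = Dose / Vd = 2130 / 7.76 = 274.5 mg/L
k = ln2 / t½ = 0.693147 / 25.2 = 0.02751 h⁻¹
t = ln(C₀ / C) / k = ln(274.5 / 10.2) / 0.02751
  = ln(26.91) / 0.02751 = 3.292 / 0.02751 = 119.7 h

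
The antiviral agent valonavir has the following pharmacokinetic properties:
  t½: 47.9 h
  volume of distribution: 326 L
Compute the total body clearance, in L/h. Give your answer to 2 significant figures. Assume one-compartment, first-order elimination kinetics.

4.7 L/h

k = ln2 / t½ = 0.693147 / 47.9 = 0.01447 h⁻¹
CL = k × Vd = 0.01447 × 326 = 4.717 L/h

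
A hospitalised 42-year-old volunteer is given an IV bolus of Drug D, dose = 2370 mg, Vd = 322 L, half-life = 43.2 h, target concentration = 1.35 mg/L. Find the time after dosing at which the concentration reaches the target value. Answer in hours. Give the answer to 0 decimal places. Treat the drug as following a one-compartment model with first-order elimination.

106 h

C₀ = Dose / Vd = 2370 / 322 = 7.360 mg/L
k = ln2 / t½ = 0.693147 / 43.2 = 0.01605 h⁻¹
t = ln(C₀ / C) / k = ln(7.360 / 1.35) / 0.01605
  = ln(5.452) / 0.01605 = 1.696 / 0.01605 = 105.7 h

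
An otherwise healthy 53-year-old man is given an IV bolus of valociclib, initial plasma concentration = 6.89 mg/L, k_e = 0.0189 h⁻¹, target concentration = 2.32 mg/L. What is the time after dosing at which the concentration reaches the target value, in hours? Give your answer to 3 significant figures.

57.6 h

t = ln(C₀ / C) / k = ln(6.890 / 2.32) / 0.01890
  = ln(2.970) / 0.01890 = 1.089 / 0.01890 = 57.62 h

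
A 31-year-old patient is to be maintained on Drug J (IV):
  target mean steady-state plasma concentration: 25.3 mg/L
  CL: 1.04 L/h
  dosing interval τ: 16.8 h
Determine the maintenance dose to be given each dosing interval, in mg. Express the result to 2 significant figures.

440 mg

At steady state, Dose/τ = Css × CL.
Dose = Css × CL × τ = 25.3 × 1.040 × 16.8 = 442.0 mg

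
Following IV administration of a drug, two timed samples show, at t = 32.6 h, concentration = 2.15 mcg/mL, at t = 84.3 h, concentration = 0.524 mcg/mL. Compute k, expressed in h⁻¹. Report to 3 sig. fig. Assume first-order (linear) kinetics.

k = ln(C₁/C₂) / (t₂ − t₁) = ln(2.15/0.524) / (84.3 − 32.6)
  = 1.412 / 51.70 = 0.02731 h⁻¹

0.0273 h⁻¹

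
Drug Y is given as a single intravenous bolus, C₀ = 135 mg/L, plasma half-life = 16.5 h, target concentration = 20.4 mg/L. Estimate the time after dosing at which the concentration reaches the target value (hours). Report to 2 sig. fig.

45 h

k = ln2 / t½ = 0.693147 / 16.5 = 0.04201 h⁻¹
t = ln(C₀ / C) / k = ln(135.0 / 20.4) / 0.04201
  = ln(6.618) / 0.04201 = 1.890 / 0.04201 = 44.99 h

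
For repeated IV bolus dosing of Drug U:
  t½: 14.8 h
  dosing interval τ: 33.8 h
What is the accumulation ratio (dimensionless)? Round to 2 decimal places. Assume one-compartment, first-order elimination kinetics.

k = ln2 / t½ = 0.693147 / 14.8 = 0.04683 h⁻¹
e^(−kτ) = e^(−0.04683 × 33.8) = 0.2054
Accumulation ratio R = 1 / (1 − e^(−kτ)) = 1 / (1 − 0.2054) = 1.258

1.26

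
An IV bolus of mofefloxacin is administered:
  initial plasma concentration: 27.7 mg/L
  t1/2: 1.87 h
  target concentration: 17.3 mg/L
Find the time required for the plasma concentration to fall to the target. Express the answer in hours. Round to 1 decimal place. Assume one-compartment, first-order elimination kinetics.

1.3 h

k = ln2 / t½ = 0.693147 / 1.87 = 0.3707 h⁻¹
t = ln(C₀ / C) / k = ln(27.70 / 17.3) / 0.3707
  = ln(1.601) / 0.3707 = 0.4706 / 0.3707 = 1.269 h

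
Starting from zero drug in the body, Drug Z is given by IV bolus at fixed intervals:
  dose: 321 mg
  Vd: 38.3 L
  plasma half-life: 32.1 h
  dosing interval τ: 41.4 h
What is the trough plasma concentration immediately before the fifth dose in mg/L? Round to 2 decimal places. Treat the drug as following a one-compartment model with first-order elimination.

5.64 mg/L

C₀ per dose = Dose / Vd = 321 / 38.3 = 8.381 mg/L
k = ln2 / t½ = 0.693147 / 32.1 = 0.02159 h⁻¹
Fraction remaining after one interval: r = e^(−kτ) = e^(−0.02159 × 41.4) = 0.4091
Before dose 5, 4 doses have been given (aged 1τ, 2τ, 3τ, 4τ).
C_trough = C₀ × (r + r² + … + r^4) = C₀ × r(1−r^4)/(1−r)
        = 8.381 × 0.4091 × (1 − 0.02801) / (1 − 0.4091) = 5.640 mg/L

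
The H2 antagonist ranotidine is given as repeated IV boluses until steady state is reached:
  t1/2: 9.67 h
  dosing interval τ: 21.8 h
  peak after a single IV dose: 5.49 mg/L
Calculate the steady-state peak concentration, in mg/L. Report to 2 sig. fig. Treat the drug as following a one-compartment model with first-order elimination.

6.9 mg/L

k = ln2 / t½ = 0.693147 / 9.67 = 0.07168 h⁻¹
e^(−kτ) = e^(−0.07168 × 21.8) = 0.2096
Accumulation ratio R = 1 / (1 − e^(−kτ)) = 1 / (1 − 0.2096) = 1.265
Steady-state peak = C₀ × R = 5.49 × 1.265 = 6.945 mg/L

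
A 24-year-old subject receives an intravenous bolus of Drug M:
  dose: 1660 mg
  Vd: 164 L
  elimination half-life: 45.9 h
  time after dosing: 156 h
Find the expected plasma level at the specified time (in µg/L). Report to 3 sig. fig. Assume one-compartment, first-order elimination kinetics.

960 µg/L

C₀ = Dose / Vd = 1660 / 164 = 10.12 mg/L
k = ln2 / t½ = 0.693147 / 45.9 = 0.01510 h⁻¹
C = C₀ · e^(−k·t) = 10.12 × e^(−0.01510 × 156)
  = 10.12 × 0.09484 = 0.9598 mg/L
Convert: 0.9598 mg/L × 1000 = 959.8 µg/L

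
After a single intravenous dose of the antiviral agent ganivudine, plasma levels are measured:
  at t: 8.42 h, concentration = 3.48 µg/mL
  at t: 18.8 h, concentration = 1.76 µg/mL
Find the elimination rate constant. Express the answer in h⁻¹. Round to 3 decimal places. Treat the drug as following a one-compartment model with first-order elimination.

0.066 h⁻¹

k = ln(C₁/C₂) / (t₂ − t₁) = ln(3.48/1.76) / (18.8 − 8.42)
  = 0.6817 / 10.38 = 0.06567 h⁻¹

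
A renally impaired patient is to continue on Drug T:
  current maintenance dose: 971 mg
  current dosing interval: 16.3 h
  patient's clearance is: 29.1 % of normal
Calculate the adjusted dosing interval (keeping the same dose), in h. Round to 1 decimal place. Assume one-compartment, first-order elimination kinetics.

56.0 h

To keep the same average steady-state level, dosing rate must scale with clearance.
CL ratio = 29.1 / 100 = 0.2910
New interval (same dose) = 16.3 / 0.2910 = 56.01 h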